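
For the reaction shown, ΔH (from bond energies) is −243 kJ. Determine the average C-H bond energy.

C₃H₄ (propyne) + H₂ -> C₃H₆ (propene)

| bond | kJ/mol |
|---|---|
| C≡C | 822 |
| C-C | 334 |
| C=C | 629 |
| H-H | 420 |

Let D be the C-H bond energy.
Σ(broken) = 1×822 + 1×334 + 4×D + 1×420 = 1576 + 4D
Σ(formed) = 1×334 + 6×D + 1×629 = 963 + 6D
ΔH = Σ(broken) − Σ(formed) = (1576 + 4D) − (963 + 6D) = +613 − 2D
Setting this equal to −243 kJ gives 2D = 856, so D = 428 kJ/mol.

D(C-H) ≈ 428 kJ/mol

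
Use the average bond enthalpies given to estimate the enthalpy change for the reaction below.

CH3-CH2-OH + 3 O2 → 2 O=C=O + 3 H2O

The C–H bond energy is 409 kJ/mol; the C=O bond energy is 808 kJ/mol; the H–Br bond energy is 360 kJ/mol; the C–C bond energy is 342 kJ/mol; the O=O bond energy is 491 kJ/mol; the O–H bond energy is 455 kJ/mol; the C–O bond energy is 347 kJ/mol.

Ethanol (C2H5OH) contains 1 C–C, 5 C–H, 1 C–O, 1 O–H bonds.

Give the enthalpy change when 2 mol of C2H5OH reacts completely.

ΔH = −2600 kJ

Bonds broken (reactants):
  C–C: 1 × 342 = 342
  C–H: 5 × 409 = 2045
  C–O: 1 × 347 = 347
  O–H: 1 × 455 = 455
  O=O: 3 × 491 = 1473
  Σ(broken) = 4662 kJ
Bonds formed (products):
  C=O: 4 × 808 = 3232
  O–H: 6 × 455 = 2730
  Σ(formed) = 5962 kJ
ΔH = Σ(broken) − Σ(formed) = 4662 − 5962 = −1300 kJ
For 2× the reaction as written: 2 × (−1300) = −2600 kJ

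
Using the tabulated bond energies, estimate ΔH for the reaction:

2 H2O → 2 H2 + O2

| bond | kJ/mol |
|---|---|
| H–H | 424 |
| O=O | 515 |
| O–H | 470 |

Bonds broken (reactants):
  O–H: 4 × 470 = 1880
  Σ(broken) = 1880 kJ
Bonds formed (products):
  H–H: 2 × 424 = 848
  O=O: 1 × 515 = 515
  Σ(formed) = 1363 kJ
ΔH = Σ(broken) − Σ(formed) = 1880 − 1363 = +517 kJ

ΔH ≈ +517 kJ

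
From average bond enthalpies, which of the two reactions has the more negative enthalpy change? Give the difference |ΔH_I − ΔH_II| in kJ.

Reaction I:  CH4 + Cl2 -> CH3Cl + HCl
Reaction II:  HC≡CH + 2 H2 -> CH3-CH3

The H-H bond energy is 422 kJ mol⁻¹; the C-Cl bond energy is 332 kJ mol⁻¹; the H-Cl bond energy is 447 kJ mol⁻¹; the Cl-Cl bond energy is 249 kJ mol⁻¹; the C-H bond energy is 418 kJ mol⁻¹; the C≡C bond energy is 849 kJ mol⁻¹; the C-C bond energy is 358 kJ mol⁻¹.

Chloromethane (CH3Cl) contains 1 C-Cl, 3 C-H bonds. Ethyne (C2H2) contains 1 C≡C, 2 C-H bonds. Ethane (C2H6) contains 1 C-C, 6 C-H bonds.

Reaction I:
  Bonds broken (reactants):
    C-H: 4 × 418 = 1672
    Cl-Cl: 1 × 249 = 249
    Σ(broken) = 1921 kJ
  Bonds formed (products):
    C-Cl: 1 × 332 = 332
    C-H: 3 × 418 = 1254
    H-Cl: 1 × 447 = 447
    Σ(formed) = 2033 kJ
  ΔH_I = 1921 − 2033 = −112 kJ
Reaction II:
  Bonds broken (reactants):
    C≡C: 1 × 849 = 849
    C-H: 2 × 418 = 836
    H-H: 2 × 422 = 844
    Σ(broken) = 2529 kJ
  Bonds formed (products):
    C-C: 1 × 358 = 358
    C-H: 6 × 418 = 2508
    Σ(formed) = 2866 kJ
  ΔH_II = 2529 − 2866 = −337 kJ
ΔH_I − ΔH_II = +225 kJ, so reaction II has the more negative ΔH; |ΔH_I − ΔH_II| = 225 kJ.

Reaction II, by 225 kJ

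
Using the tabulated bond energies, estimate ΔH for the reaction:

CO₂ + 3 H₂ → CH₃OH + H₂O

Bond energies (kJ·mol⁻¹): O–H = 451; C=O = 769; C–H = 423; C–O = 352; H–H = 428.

Bonds broken (reactants):
  C=O: 2 × 769 = 1538
  H–H: 3 × 428 = 1284
  Σ(broken) = 2822 kJ
Bonds formed (products):
  C–H: 3 × 423 = 1269
  C–O: 1 × 352 = 352
  O–H: 3 × 451 = 1353
  Σ(formed) = 2974 kJ
ΔH = Σ(broken) − Σ(formed) = 2822 − 2974 = −152 kJ

ΔH ≈ −152 kJ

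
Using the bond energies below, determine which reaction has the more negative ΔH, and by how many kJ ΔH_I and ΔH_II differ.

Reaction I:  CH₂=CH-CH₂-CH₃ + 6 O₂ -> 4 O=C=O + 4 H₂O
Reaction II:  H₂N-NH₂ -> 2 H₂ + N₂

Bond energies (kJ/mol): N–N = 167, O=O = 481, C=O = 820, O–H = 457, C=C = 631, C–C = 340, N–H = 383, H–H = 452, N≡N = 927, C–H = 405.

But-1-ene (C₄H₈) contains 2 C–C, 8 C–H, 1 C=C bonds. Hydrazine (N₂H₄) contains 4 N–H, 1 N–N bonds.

Reaction I, by 2647 kJ

Reaction I:
  Bonds broken (reactants):
    C–C: 2 × 340 = 680
    C–H: 8 × 405 = 3240
    C=C: 1 × 631 = 631
    O=O: 6 × 481 = 2886
    Σ(broken) = 7437 kJ
  Bonds formed (products):
    C=O: 8 × 820 = 6560
    O–H: 8 × 457 = 3656
    Σ(formed) = 10216 kJ
  ΔH_I = 7437 − 10216 = −2779 kJ
Reaction II:
  Bonds broken (reactants):
    N–H: 4 × 383 = 1532
    N–N: 1 × 167 = 167
    Σ(broken) = 1699 kJ
  Bonds formed (products):
    H–H: 2 × 452 = 904
    N≡N: 1 × 927 = 927
    Σ(formed) = 1831 kJ
  ΔH_II = 1699 − 1831 = −132 kJ
ΔH_I − ΔH_II = −2647 kJ, so reaction I has the more negative ΔH; |ΔH_I − ΔH_II| = 2647 kJ.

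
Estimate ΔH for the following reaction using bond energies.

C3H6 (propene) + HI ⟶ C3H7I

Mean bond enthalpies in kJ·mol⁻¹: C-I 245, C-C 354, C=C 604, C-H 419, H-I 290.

ΔH ≈ −124 kJ

Bonds broken (reactants):
  C-C: 1 × 354 = 354
  C-H: 6 × 419 = 2514
  C=C: 1 × 604 = 604
  H-I: 1 × 290 = 290
  Σ(broken) = 3762 kJ
Bonds formed (products):
  C-C: 2 × 354 = 708
  C-H: 7 × 419 = 2933
  C-I: 1 × 245 = 245
  Σ(formed) = 3886 kJ
ΔH = Σ(broken) − Σ(formed) = 3762 − 3886 = −124 kJ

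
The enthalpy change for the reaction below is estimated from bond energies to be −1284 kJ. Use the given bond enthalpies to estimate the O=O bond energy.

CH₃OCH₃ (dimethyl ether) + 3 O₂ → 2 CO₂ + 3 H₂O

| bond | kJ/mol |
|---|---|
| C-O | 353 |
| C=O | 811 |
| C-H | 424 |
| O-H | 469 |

D(O=O) ≈ 508 kJ/mol

Let D be the O=O bond energy.
Σ(broken) = 6×424 + 2×353 + 3×D = 3250 + 3D
Σ(formed) = 4×811 + 6×469 = 6058
ΔH = Σ(broken) − Σ(formed) = (3250 + 3D) − (6058) = −2808 + 3D
Setting this equal to −1284 kJ gives 3D = 1524, so D = 508 kJ/mol.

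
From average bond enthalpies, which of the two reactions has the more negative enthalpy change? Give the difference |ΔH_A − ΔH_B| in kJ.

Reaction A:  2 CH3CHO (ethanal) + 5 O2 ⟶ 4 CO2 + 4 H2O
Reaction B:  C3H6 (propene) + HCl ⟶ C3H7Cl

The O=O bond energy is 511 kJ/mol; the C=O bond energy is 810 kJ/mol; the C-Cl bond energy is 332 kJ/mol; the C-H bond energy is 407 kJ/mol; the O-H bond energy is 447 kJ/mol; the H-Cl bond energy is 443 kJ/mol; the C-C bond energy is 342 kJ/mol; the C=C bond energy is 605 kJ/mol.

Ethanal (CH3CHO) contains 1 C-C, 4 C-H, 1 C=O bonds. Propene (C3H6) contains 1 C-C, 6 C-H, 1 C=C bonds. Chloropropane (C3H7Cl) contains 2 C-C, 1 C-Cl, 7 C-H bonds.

Reaction A, by 1908 kJ

Reaction A:
  Bonds broken (reactants):
    C-C: 2 × 342 = 684
    C-H: 8 × 407 = 3256
    C=O: 2 × 810 = 1620
    O=O: 5 × 511 = 2555
    Σ(broken) = 8115 kJ
  Bonds formed (products):
    C=O: 8 × 810 = 6480
    O-H: 8 × 447 = 3576
    Σ(formed) = 10056 kJ
  ΔH_A = 8115 − 10056 = −1941 kJ
Reaction B:
  Bonds broken (reactants):
    C-C: 1 × 342 = 342
    C-H: 6 × 407 = 2442
    C=C: 1 × 605 = 605
    H-Cl: 1 × 443 = 443
    Σ(broken) = 3832 kJ
  Bonds formed (products):
    C-C: 2 × 342 = 684
    C-Cl: 1 × 332 = 332
    C-H: 7 × 407 = 2849
    Σ(formed) = 3865 kJ
  ΔH_B = 3832 − 3865 = −33 kJ
ΔH_A − ΔH_B = −1908 kJ, so reaction A has the more negative ΔH; |ΔH_A − ΔH_B| = 1908 kJ.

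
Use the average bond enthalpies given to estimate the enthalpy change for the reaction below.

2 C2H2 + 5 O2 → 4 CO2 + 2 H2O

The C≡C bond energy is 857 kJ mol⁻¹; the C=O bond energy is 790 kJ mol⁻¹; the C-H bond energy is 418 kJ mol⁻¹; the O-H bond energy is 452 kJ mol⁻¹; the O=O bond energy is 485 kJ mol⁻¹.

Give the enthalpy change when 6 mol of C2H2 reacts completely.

Bonds broken (reactants):
  C≡C: 2 × 857 = 1714
  C-H: 4 × 418 = 1672
  O=O: 5 × 485 = 2425
  Σ(broken) = 5811 kJ
Bonds formed (products):
  C=O: 8 × 790 = 6320
  O-H: 4 × 452 = 1808
  Σ(formed) = 8128 kJ
ΔH = Σ(broken) − Σ(formed) = 5811 − 8128 = −2317 kJ
For 3× the reaction as written: 3 × (−2317) = −6951 kJ

ΔH = −6951 kJ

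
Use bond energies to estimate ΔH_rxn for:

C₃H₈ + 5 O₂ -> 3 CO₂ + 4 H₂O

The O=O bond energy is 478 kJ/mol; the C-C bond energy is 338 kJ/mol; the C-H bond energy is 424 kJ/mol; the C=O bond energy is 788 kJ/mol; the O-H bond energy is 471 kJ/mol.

ΔH ≈ −2038 kJ

Bonds broken (reactants):
  C-C: 2 × 338 = 676
  C-H: 8 × 424 = 3392
  O=O: 5 × 478 = 2390
  Σ(broken) = 6458 kJ
Bonds formed (products):
  C=O: 6 × 788 = 4728
  O-H: 8 × 471 = 3768
  Σ(formed) = 8496 kJ
ΔH = Σ(broken) − Σ(formed) = 6458 − 8496 = −2038 kJ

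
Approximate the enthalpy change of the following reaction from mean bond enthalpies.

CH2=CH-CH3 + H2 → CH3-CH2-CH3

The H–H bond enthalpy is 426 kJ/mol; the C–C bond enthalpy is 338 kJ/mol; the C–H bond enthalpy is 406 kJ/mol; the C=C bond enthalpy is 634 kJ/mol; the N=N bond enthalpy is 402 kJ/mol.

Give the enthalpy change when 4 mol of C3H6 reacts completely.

ΔH = −360 kJ

Bonds broken (reactants):
  C–C: 1 × 338 = 338
  C–H: 6 × 406 = 2436
  C=C: 1 × 634 = 634
  H–H: 1 × 426 = 426
  Σ(broken) = 3834 kJ
Bonds formed (products):
  C–C: 2 × 338 = 676
  C–H: 8 × 406 = 3248
  Σ(formed) = 3924 kJ
ΔH = Σ(broken) − Σ(formed) = 3834 − 3924 = −90 kJ
For 4× the reaction as written: 4 × (−90) = −360 kJ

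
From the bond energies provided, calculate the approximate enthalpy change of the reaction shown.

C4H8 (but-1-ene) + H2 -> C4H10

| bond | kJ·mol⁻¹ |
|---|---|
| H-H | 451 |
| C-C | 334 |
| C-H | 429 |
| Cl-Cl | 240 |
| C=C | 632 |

Bonds broken (reactants):
  C-C: 2 × 334 = 668
  C-H: 8 × 429 = 3432
  C=C: 1 × 632 = 632
  H-H: 1 × 451 = 451
  Σ(broken) = 5183 kJ
Bonds formed (products):
  C-C: 3 × 334 = 1002
  C-H: 10 × 429 = 4290
  Σ(formed) = 5292 kJ
ΔH = Σ(broken) − Σ(formed) = 5183 − 5292 = −109 kJ

ΔH ≈ −109 kJ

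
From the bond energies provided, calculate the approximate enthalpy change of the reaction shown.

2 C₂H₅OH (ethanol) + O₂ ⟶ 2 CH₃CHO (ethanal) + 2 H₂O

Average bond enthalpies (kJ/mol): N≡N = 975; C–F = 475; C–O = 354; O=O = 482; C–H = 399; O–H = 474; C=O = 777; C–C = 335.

Bonds broken (reactants):
  C–C: 2 × 335 = 670
  C–H: 10 × 399 = 3990
  C–O: 2 × 354 = 708
  O–H: 2 × 474 = 948
  O=O: 1 × 482 = 482
  Σ(broken) = 6798 kJ
Bonds formed (products):
  C–C: 2 × 335 = 670
  C–H: 8 × 399 = 3192
  C=O: 2 × 777 = 1554
  O–H: 4 × 474 = 1896
  Σ(formed) = 7312 kJ
ΔH = Σ(broken) − Σ(formed) = 6798 − 7312 = −514 kJ

ΔH ≈ −514 kJ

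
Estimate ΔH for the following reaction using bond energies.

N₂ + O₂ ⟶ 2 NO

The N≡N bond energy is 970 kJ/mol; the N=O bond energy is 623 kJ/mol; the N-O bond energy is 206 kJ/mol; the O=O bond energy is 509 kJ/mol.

Bonds broken (reactants):
  N≡N: 1 × 970 = 970
  O=O: 1 × 509 = 509
  Σ(broken) = 1479 kJ
Bonds formed (products):
  N=O: 2 × 623 = 1246
  Σ(formed) = 1246 kJ
ΔH = Σ(broken) − Σ(formed) = 1479 − 1246 = +233 kJ

ΔH ≈ +233 kJ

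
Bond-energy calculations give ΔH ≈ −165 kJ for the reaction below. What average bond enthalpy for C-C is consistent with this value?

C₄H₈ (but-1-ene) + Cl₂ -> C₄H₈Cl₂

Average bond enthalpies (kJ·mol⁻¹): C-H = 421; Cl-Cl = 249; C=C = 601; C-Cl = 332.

D(C-C) ≈ 351 kJ/mol

Let D be the C-C bond energy.
Σ(broken) = 2×D + 8×421 + 1×601 + 1×249 = 4218 + 2D
Σ(formed) = 3×D + 2×332 + 8×421 = 4032 + 3D
ΔH = Σ(broken) − Σ(formed) = (4218 + 2D) − (4032 + 3D) = +186 − D
Setting this equal to −165 kJ gives D = 351 kJ/mol.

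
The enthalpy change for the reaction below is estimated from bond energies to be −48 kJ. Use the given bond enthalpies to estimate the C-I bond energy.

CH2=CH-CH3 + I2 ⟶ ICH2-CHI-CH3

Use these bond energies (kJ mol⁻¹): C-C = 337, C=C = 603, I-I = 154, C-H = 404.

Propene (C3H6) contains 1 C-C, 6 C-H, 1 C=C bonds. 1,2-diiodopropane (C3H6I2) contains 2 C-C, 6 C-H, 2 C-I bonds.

Let D be the C-I bond energy.
Σ(broken) = 1×337 + 6×404 + 1×603 + 1×154 = 3518
Σ(formed) = 2×337 + 6×404 + 2×D = 3098 + 2D
ΔH = Σ(broken) − Σ(formed) = (3518) − (3098 + 2D) = +420 − 2D
Setting this equal to −48 kJ gives 2D = 468, so D = 234 kJ/mol.

D(C-I) ≈ 234 kJ/mol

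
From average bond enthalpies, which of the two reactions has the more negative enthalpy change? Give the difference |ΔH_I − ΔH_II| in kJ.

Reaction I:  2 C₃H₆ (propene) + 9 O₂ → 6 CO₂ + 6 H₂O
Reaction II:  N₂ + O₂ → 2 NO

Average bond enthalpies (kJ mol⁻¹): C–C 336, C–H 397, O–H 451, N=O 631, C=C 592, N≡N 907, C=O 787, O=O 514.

Reaction I, by 3769 kJ

Reaction I:
  Bonds broken (reactants):
    C–C: 2 × 336 = 672
    C–H: 12 × 397 = 4764
    C=C: 2 × 592 = 1184
    O=O: 9 × 514 = 4626
    Σ(broken) = 11246 kJ
  Bonds formed (products):
    C=O: 12 × 787 = 9444
    O–H: 12 × 451 = 5412
    Σ(formed) = 14856 kJ
  ΔH_I = 11246 − 14856 = −3610 kJ
Reaction II:
  Bonds broken (reactants):
    N≡N: 1 × 907 = 907
    O=O: 1 × 514 = 514
    Σ(broken) = 1421 kJ
  Bonds formed (products):
    N=O: 2 × 631 = 1262
    Σ(formed) = 1262 kJ
  ΔH_II = 1421 − 1262 = +159 kJ
ΔH_I − ΔH_II = −3769 kJ, so reaction I has the more negative ΔH; |ΔH_I − ΔH_II| = 3769 kJ.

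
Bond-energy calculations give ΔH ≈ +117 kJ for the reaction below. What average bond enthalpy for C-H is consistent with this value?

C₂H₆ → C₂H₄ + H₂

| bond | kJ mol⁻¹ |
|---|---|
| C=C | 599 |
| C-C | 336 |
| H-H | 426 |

Let D be the C-H bond energy.
Σ(broken) = 1×336 + 6×D = 336 + 6D
Σ(formed) = 4×D + 1×599 + 1×426 = 1025 + 4D
ΔH = Σ(broken) − Σ(formed) = (336 + 6D) − (1025 + 4D) = −689 + 2D
Setting this equal to +117 kJ gives 2D = 806, so D = 403 kJ/mol.

D(C-H) ≈ 403 kJ/mol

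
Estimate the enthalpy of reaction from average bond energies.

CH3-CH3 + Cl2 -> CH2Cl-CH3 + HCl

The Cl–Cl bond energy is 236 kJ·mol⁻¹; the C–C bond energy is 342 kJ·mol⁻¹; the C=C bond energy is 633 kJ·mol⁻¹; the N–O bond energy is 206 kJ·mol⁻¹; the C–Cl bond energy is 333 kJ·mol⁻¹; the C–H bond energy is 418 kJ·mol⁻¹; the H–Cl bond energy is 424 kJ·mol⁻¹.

ΔH ≈ −103 kJ

Bonds broken (reactants):
  C–C: 1 × 342 = 342
  C–H: 6 × 418 = 2508
  Cl–Cl: 1 × 236 = 236
  Σ(broken) = 3086 kJ
Bonds formed (products):
  C–C: 1 × 342 = 342
  C–Cl: 1 × 333 = 333
  C–H: 5 × 418 = 2090
  H–Cl: 1 × 424 = 424
  Σ(formed) = 3189 kJ
ΔH = Σ(broken) − Σ(formed) = 3086 − 3189 = −103 kJ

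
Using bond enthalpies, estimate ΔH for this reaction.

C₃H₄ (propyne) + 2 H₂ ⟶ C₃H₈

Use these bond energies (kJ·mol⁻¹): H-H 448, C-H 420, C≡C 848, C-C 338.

ΔH ≈ −274 kJ

Bonds broken (reactants):
  C≡C: 1 × 848 = 848
  C-C: 1 × 338 = 338
  C-H: 4 × 420 = 1680
  H-H: 2 × 448 = 896
  Σ(broken) = 3762 kJ
Bonds formed (products):
  C-C: 2 × 338 = 676
  C-H: 8 × 420 = 3360
  Σ(formed) = 4036 kJ
ΔH = Σ(broken) − Σ(formed) = 3762 − 4036 = −274 kJ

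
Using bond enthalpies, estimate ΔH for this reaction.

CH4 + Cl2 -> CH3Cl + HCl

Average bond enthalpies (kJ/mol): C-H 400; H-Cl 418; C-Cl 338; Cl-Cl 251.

ΔH ≈ −105 kJ

Bonds broken (reactants):
  C-H: 4 × 400 = 1600
  Cl-Cl: 1 × 251 = 251
  Σ(broken) = 1851 kJ
Bonds formed (products):
  C-Cl: 1 × 338 = 338
  C-H: 3 × 400 = 1200
  H-Cl: 1 × 418 = 418
  Σ(formed) = 1956 kJ
ΔH = Σ(broken) − Σ(formed) = 1851 − 1956 = −105 kJ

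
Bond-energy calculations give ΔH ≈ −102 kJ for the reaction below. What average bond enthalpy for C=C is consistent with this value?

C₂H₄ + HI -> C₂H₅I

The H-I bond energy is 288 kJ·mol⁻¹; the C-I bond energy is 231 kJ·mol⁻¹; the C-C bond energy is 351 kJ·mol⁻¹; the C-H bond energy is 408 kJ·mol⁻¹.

Let D be the C=C bond energy.
Σ(broken) = 4×408 + 1×D + 1×288 = 1920 + D
Σ(formed) = 1×351 + 5×408 + 1×231 = 2622
ΔH = Σ(broken) − Σ(formed) = (1920 + D) − (2622) = −702 + D
Setting this equal to −102 kJ gives D = 600 kJ/mol.

D(C=C) ≈ 600 kJ/mol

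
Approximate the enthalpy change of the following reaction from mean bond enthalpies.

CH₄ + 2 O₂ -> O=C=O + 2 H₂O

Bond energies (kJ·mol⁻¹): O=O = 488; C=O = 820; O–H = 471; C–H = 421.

Bonds broken (reactants):
  C–H: 4 × 421 = 1684
  O=O: 2 × 488 = 976
  Σ(broken) = 2660 kJ
Bonds formed (products):
  C=O: 2 × 820 = 1640
  O–H: 4 × 471 = 1884
  Σ(formed) = 3524 kJ
ΔH = Σ(broken) − Σ(formed) = 2660 − 3524 = −864 kJ

ΔH ≈ −864 kJ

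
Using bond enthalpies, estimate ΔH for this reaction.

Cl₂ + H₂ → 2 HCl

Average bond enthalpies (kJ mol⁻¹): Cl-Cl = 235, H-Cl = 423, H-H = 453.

Bonds broken (reactants):
  Cl-Cl: 1 × 235 = 235
  H-H: 1 × 453 = 453
  Σ(broken) = 688 kJ
Bonds formed (products):
  H-Cl: 2 × 423 = 846
  Σ(formed) = 846 kJ
ΔH = Σ(broken) − Σ(formed) = 688 − 846 = −158 kJ

ΔH ≈ −158 kJ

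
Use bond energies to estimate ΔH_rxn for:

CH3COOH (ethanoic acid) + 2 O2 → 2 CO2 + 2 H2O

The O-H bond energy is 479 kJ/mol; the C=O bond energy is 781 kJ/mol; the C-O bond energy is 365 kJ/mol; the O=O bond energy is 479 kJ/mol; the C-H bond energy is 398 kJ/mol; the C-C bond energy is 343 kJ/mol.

ΔH ≈ −920 kJ

Bonds broken (reactants):
  C-C: 1 × 343 = 343
  C-H: 3 × 398 = 1194
  C-O: 1 × 365 = 365
  C=O: 1 × 781 = 781
  O-H: 1 × 479 = 479
  O=O: 2 × 479 = 958
  Σ(broken) = 4120 kJ
Bonds formed (products):
  C=O: 4 × 781 = 3124
  O-H: 4 × 479 = 1916
  Σ(formed) = 5040 kJ
ΔH = Σ(broken) − Σ(formed) = 4120 − 5040 = −920 kJ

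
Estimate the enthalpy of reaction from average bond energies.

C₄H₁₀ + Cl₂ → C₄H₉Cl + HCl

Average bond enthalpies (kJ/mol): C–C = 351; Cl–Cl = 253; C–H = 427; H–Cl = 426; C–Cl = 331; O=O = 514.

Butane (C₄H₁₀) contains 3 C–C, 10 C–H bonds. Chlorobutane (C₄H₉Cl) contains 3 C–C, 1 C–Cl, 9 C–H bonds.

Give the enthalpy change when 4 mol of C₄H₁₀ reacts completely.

ΔH = −308 kJ

Bonds broken (reactants):
  C–C: 3 × 351 = 1053
  C–H: 10 × 427 = 4270
  Cl–Cl: 1 × 253 = 253
  Σ(broken) = 5576 kJ
Bonds formed (products):
  C–C: 3 × 351 = 1053
  C–Cl: 1 × 331 = 331
  C–H: 9 × 427 = 3843
  H–Cl: 1 × 426 = 426
  Σ(formed) = 5653 kJ
ΔH = Σ(broken) − Σ(formed) = 5576 − 5653 = −77 kJ
For 4× the reaction as written: 4 × (−77) = −308 kJ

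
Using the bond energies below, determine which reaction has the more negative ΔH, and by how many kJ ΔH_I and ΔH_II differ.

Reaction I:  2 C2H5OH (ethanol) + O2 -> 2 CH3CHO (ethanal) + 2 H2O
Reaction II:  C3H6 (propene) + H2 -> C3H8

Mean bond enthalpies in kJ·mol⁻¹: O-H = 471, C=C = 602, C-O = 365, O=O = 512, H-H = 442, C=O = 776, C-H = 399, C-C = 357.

Reaction I, by 343 kJ

Reaction I:
  Bonds broken (reactants):
    C-C: 2 × 357 = 714
    C-H: 10 × 399 = 3990
    C-O: 2 × 365 = 730
    O-H: 2 × 471 = 942
    O=O: 1 × 512 = 512
    Σ(broken) = 6888 kJ
  Bonds formed (products):
    C-C: 2 × 357 = 714
    C-H: 8 × 399 = 3192
    C=O: 2 × 776 = 1552
    O-H: 4 × 471 = 1884
    Σ(formed) = 7342 kJ
  ΔH_I = 6888 − 7342 = −454 kJ
Reaction II:
  Bonds broken (reactants):
    C-C: 1 × 357 = 357
    C-H: 6 × 399 = 2394
    C=C: 1 × 602 = 602
    H-H: 1 × 442 = 442
    Σ(broken) = 3795 kJ
  Bonds formed (products):
    C-C: 2 × 357 = 714
    C-H: 8 × 399 = 3192
    Σ(formed) = 3906 kJ
  ΔH_II = 3795 − 3906 = −111 kJ
ΔH_I − ΔH_II = −343 kJ, so reaction I has the more negative ΔH; |ΔH_I − ΔH_II| = 343 kJ.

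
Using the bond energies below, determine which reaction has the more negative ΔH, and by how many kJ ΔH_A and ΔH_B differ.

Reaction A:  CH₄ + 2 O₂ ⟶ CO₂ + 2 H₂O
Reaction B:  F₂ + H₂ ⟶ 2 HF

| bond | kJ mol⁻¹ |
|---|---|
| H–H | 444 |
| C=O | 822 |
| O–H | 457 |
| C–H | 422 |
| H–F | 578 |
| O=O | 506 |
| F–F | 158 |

Reaction A, by 218 kJ

Reaction A:
  Bonds broken (reactants):
    C–H: 4 × 422 = 1688
    O=O: 2 × 506 = 1012
    Σ(broken) = 2700 kJ
  Bonds formed (products):
    C=O: 2 × 822 = 1644
    O–H: 4 × 457 = 1828
    Σ(formed) = 3472 kJ
  ΔH_A = 2700 − 3472 = −772 kJ
Reaction B:
  Bonds broken (reactants):
    F–F: 1 × 158 = 158
    H–H: 1 × 444 = 444
    Σ(broken) = 602 kJ
  Bonds formed (products):
    H–F: 2 × 578 = 1156
    Σ(formed) = 1156 kJ
  ΔH_B = 602 − 1156 = −554 kJ
ΔH_A − ΔH_B = −218 kJ, so reaction A has the more negative ΔH; |ΔH_A − ΔH_B| = 218 kJ.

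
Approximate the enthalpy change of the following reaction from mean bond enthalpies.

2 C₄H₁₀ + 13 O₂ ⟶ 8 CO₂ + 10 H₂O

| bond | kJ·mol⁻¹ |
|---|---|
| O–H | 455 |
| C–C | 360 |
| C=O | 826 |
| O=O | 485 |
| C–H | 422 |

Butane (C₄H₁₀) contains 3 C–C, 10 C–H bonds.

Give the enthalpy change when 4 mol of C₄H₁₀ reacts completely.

ΔH = −10822 kJ

Bonds broken (reactants):
  C–C: 6 × 360 = 2160
  C–H: 20 × 422 = 8440
  O=O: 13 × 485 = 6305
  Σ(broken) = 16905 kJ
Bonds formed (products):
  C=O: 16 × 826 = 13216
  O–H: 20 × 455 = 9100
  Σ(formed) = 22316 kJ
ΔH = Σ(broken) − Σ(formed) = 16905 − 22316 = −5411 kJ
For 2× the reaction as written: 2 × (−5411) = −10822 kJ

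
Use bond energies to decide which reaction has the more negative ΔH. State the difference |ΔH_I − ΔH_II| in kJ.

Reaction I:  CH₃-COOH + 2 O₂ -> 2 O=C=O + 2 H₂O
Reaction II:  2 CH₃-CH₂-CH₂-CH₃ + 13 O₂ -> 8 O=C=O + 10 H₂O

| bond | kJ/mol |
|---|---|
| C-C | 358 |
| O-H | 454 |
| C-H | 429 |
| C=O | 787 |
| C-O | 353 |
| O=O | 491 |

Reaction I:
  Bonds broken (reactants):
    C-C: 1 × 358 = 358
    C-H: 3 × 429 = 1287
    C-O: 1 × 353 = 353
    C=O: 1 × 787 = 787
    O-H: 1 × 454 = 454
    O=O: 2 × 491 = 982
    Σ(broken) = 4221 kJ
  Bonds formed (products):
    C=O: 4 × 787 = 3148
    O-H: 4 × 454 = 1816
    Σ(formed) = 4964 kJ
  ΔH_I = 4221 − 4964 = −743 kJ
Reaction II:
  Bonds broken (reactants):
    C-C: 6 × 358 = 2148
    C-H: 20 × 429 = 8580
    O=O: 13 × 491 = 6383
    Σ(broken) = 17111 kJ
  Bonds formed (products):
    C=O: 16 × 787 = 12592
    O-H: 20 × 454 = 9080
    Σ(formed) = 21672 kJ
  ΔH_II = 17111 − 21672 = −4561 kJ
ΔH_I − ΔH_II = +3818 kJ, so reaction II has the more negative ΔH; |ΔH_I − ΔH_II| = 3818 kJ.

Reaction II, by 3818 kJ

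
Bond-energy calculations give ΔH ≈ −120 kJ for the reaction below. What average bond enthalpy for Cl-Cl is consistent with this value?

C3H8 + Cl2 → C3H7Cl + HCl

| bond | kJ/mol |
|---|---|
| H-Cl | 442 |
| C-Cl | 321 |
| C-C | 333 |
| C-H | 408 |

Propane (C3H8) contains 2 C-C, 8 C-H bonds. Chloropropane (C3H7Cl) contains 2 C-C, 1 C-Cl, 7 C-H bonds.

Let D be the Cl-Cl bond energy.
Σ(broken) = 2×333 + 8×408 + 1×D = 3930 + D
Σ(formed) = 2×333 + 1×321 + 7×408 + 1×442 = 4285
ΔH = Σ(broken) − Σ(formed) = (3930 + D) − (4285) = −355 + D
Setting this equal to −120 kJ gives D = 235 kJ/mol.

D(Cl-Cl) ≈ 235 kJ/mol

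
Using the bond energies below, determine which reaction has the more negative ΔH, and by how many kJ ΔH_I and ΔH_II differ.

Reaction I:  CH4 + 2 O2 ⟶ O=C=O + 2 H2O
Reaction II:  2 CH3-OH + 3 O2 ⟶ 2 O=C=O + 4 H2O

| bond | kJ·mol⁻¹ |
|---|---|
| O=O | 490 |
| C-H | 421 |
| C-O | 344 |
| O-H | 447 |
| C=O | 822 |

Reaction II, by 518 kJ

Reaction I:
  Bonds broken (reactants):
    C-H: 4 × 421 = 1684
    O=O: 2 × 490 = 980
    Σ(broken) = 2664 kJ
  Bonds formed (products):
    C=O: 2 × 822 = 1644
    O-H: 4 × 447 = 1788
    Σ(formed) = 3432 kJ
  ΔH_I = 2664 − 3432 = −768 kJ
Reaction II:
  Bonds broken (reactants):
    C-H: 6 × 421 = 2526
    C-O: 2 × 344 = 688
    O-H: 2 × 447 = 894
    O=O: 3 × 490 = 1470
    Σ(broken) = 5578 kJ
  Bonds formed (products):
    C=O: 4 × 822 = 3288
    O-H: 8 × 447 = 3576
    Σ(formed) = 6864 kJ
  ΔH_II = 5578 − 6864 = −1286 kJ
ΔH_I − ΔH_II = +518 kJ, so reaction II has the more negative ΔH; |ΔH_I − ΔH_II| = 518 kJ.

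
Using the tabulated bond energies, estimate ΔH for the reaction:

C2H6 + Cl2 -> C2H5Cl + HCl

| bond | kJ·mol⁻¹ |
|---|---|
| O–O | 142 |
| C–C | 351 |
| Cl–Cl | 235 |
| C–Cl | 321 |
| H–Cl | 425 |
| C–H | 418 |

Bonds broken (reactants):
  C–C: 1 × 351 = 351
  C–H: 6 × 418 = 2508
  Cl–Cl: 1 × 235 = 235
  Σ(broken) = 3094 kJ
Bonds formed (products):
  C–C: 1 × 351 = 351
  C–Cl: 1 × 321 = 321
  C–H: 5 × 418 = 2090
  H–Cl: 1 × 425 = 425
  Σ(formed) = 3187 kJ
ΔH = Σ(broken) − Σ(formed) = 3094 − 3187 = −93 kJ

ΔH ≈ −93 kJ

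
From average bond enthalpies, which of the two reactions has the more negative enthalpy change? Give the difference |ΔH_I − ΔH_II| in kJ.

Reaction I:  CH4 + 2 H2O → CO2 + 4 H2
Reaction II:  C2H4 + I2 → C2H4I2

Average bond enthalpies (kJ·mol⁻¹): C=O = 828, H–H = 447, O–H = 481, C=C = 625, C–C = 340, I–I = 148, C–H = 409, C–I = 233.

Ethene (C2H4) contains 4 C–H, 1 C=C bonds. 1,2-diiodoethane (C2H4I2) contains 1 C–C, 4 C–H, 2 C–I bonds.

Reaction I:
  Bonds broken (reactants):
    C–H: 4 × 409 = 1636
    O–H: 4 × 481 = 1924
    Σ(broken) = 3560 kJ
  Bonds formed (products):
    C=O: 2 × 828 = 1656
    H–H: 4 × 447 = 1788
    Σ(formed) = 3444 kJ
  ΔH_I = 3560 − 3444 = +116 kJ
Reaction II:
  Bonds broken (reactants):
    C–H: 4 × 409 = 1636
    C=C: 1 × 625 = 625
    I–I: 1 × 148 = 148
    Σ(broken) = 2409 kJ
  Bonds formed (products):
    C–C: 1 × 340 = 340
    C–H: 4 × 409 = 1636
    C–I: 2 × 233 = 466
    Σ(formed) = 2442 kJ
  ΔH_II = 2409 − 2442 = −33 kJ
ΔH_I − ΔH_II = +149 kJ, so reaction II has the more negative ΔH; |ΔH_I − ΔH_II| = 149 kJ.

Reaction II, by 149 kJ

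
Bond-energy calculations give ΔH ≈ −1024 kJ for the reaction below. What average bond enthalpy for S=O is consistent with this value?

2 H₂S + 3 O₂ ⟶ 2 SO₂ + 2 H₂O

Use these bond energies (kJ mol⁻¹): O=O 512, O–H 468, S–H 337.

D(S=O) ≈ 509 kJ/mol

Let D be the S=O bond energy.
Σ(broken) = 3×512 + 4×337 = 2884
Σ(formed) = 4×468 + 4×D = 1872 + 4D
ΔH = Σ(broken) − Σ(formed) = (2884) − (1872 + 4D) = +1012 − 4D
Setting this equal to −1024 kJ gives 4D = 2036, so D = 509 kJ/mol.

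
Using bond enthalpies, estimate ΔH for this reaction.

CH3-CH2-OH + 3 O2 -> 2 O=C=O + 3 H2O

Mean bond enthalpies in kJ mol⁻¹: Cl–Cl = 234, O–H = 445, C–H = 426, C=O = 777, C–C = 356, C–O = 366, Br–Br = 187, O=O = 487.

Bonds broken (reactants):
  C–C: 1 × 356 = 356
  C–H: 5 × 426 = 2130
  C–O: 1 × 366 = 366
  O–H: 1 × 445 = 445
  O=O: 3 × 487 = 1461
  Σ(broken) = 4758 kJ
Bonds formed (products):
  C=O: 4 × 777 = 3108
  O–H: 6 × 445 = 2670
  Σ(formed) = 5778 kJ
ΔH = Σ(broken) − Σ(formed) = 4758 − 5778 = −1020 kJ

ΔH ≈ −1020 kJ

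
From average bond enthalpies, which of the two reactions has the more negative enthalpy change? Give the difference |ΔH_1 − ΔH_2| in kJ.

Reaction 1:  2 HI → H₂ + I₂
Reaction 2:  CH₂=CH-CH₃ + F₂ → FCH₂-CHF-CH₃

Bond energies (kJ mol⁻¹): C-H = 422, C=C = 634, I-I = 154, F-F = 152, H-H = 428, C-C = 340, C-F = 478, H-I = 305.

Reaction 2, by 538 kJ

Reaction 1:
  Bonds broken (reactants):
    H-I: 2 × 305 = 610
    Σ(broken) = 610 kJ
  Bonds formed (products):
    H-H: 1 × 428 = 428
    I-I: 1 × 154 = 154
    Σ(formed) = 582 kJ
  ΔH_1 = 610 − 582 = +28 kJ
Reaction 2:
  Bonds broken (reactants):
    C-C: 1 × 340 = 340
    C-H: 6 × 422 = 2532
    C=C: 1 × 634 = 634
    F-F: 1 × 152 = 152
    Σ(broken) = 3658 kJ
  Bonds formed (products):
    C-C: 2 × 340 = 680
    C-F: 2 × 478 = 956
    C-H: 6 × 422 = 2532
    Σ(formed) = 4168 kJ
  ΔH_2 = 3658 − 4168 = −510 kJ
ΔH_1 − ΔH_2 = +538 kJ, so reaction 2 has the more negative ΔH; |ΔH_1 − ΔH_2| = 538 kJ.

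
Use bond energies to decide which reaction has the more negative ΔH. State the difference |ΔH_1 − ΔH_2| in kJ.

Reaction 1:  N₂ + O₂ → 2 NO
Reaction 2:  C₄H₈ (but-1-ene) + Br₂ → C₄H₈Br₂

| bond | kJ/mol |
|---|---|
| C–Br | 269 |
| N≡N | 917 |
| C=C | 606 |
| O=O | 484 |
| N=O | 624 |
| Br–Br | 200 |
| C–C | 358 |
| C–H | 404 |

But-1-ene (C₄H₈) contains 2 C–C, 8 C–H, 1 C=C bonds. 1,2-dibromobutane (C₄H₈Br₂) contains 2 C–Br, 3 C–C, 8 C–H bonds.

Reaction 1:
  Bonds broken (reactants):
    N≡N: 1 × 917 = 917
    O=O: 1 × 484 = 484
    Σ(broken) = 1401 kJ
  Bonds formed (products):
    N=O: 2 × 624 = 1248
    Σ(formed) = 1248 kJ
  ΔH_1 = 1401 − 1248 = +153 kJ
Reaction 2:
  Bonds broken (reactants):
    Br–Br: 1 × 200 = 200
    C–C: 2 × 358 = 716
    C–H: 8 × 404 = 3232
    C=C: 1 × 606 = 606
    Σ(broken) = 4754 kJ
  Bonds formed (products):
    C–Br: 2 × 269 = 538
    C–C: 3 × 358 = 1074
    C–H: 8 × 404 = 3232
    Σ(formed) = 4844 kJ
  ΔH_2 = 4754 − 4844 = −90 kJ
ΔH_1 − ΔH_2 = +243 kJ, so reaction 2 has the more negative ΔH; |ΔH_1 − ΔH_2| = 243 kJ.

Reaction 2, by 243 kJ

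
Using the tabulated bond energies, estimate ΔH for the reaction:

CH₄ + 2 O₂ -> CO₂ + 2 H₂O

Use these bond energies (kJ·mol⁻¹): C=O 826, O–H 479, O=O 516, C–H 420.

Bonds broken (reactants):
  C–H: 4 × 420 = 1680
  O=O: 2 × 516 = 1032
  Σ(broken) = 2712 kJ
Bonds formed (products):
  C=O: 2 × 826 = 1652
  O–H: 4 × 479 = 1916
  Σ(formed) = 3568 kJ
ΔH = Σ(broken) − Σ(formed) = 2712 − 3568 = −856 kJ

ΔH ≈ −856 kJ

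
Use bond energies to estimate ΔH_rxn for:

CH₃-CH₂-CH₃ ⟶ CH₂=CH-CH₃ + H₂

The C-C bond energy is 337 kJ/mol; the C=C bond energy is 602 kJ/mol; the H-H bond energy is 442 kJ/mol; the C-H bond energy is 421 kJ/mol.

ΔH ≈ +135 kJ

Bonds broken (reactants):
  C-C: 2 × 337 = 674
  C-H: 8 × 421 = 3368
  Σ(broken) = 4042 kJ
Bonds formed (products):
  C-C: 1 × 337 = 337
  C-H: 6 × 421 = 2526
  C=C: 1 × 602 = 602
  H-H: 1 × 442 = 442
  Σ(formed) = 3907 kJ
ΔH = Σ(broken) − Σ(formed) = 4042 − 3907 = +135 kJ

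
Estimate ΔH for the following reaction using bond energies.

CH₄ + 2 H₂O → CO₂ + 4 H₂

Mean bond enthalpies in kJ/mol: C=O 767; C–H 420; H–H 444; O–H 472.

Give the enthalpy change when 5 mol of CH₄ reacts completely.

Bonds broken (reactants):
  C–H: 4 × 420 = 1680
  O–H: 4 × 472 = 1888
  Σ(broken) = 3568 kJ
Bonds formed (products):
  C=O: 2 × 767 = 1534
  H–H: 4 × 444 = 1776
  Σ(formed) = 3310 kJ
ΔH = Σ(broken) − Σ(formed) = 3568 − 3310 = +258 kJ
For 5× the reaction as written: 5 × (+258) = +1290 kJ

ΔH = +1290 kJ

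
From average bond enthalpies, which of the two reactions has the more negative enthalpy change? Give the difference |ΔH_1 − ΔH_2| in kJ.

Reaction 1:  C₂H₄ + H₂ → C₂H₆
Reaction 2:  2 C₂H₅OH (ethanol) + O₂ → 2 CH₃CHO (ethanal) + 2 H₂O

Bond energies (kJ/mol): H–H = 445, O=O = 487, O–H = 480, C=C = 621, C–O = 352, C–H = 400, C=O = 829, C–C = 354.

Reaction 2, by 539 kJ

Reaction 1:
  Bonds broken (reactants):
    C–H: 4 × 400 = 1600
    C=C: 1 × 621 = 621
    H–H: 1 × 445 = 445
    Σ(broken) = 2666 kJ
  Bonds formed (products):
    C–C: 1 × 354 = 354
    C–H: 6 × 400 = 2400
    Σ(formed) = 2754 kJ
  ΔH_1 = 2666 − 2754 = −88 kJ
Reaction 2:
  Bonds broken (reactants):
    C–C: 2 × 354 = 708
    C–H: 10 × 400 = 4000
    C–O: 2 × 352 = 704
    O–H: 2 × 480 = 960
    O=O: 1 × 487 = 487
    Σ(broken) = 6859 kJ
  Bonds formed (products):
    C–C: 2 × 354 = 708
    C–H: 8 × 400 = 3200
    C=O: 2 × 829 = 1658
    O–H: 4 × 480 = 1920
    Σ(formed) = 7486 kJ
  ΔH_2 = 6859 − 7486 = −627 kJ
ΔH_1 − ΔH_2 = +539 kJ, so reaction 2 has the more negative ΔH; |ΔH_1 − ΔH_2| = 539 kJ.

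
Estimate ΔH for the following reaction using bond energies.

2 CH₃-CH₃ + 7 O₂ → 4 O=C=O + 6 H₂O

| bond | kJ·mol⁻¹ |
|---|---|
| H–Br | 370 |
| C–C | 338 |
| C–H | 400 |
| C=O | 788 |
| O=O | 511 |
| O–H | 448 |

Bonds broken (reactants):
  C–C: 2 × 338 = 676
  C–H: 12 × 400 = 4800
  O=O: 7 × 511 = 3577
  Σ(broken) = 9053 kJ
Bonds formed (products):
  C=O: 8 × 788 = 6304
  O–H: 12 × 448 = 5376
  Σ(formed) = 11680 kJ
ΔH = Σ(broken) − Σ(formed) = 9053 − 11680 = −2627 kJ

ΔH ≈ −2627 kJ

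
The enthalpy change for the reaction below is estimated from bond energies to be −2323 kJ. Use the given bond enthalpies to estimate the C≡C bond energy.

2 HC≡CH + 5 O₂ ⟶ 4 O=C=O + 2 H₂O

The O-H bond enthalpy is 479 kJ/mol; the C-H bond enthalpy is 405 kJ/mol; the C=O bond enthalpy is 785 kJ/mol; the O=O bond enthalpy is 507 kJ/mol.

D(C≡C) ≈ 859 kJ/mol

Let D be the C≡C bond energy.
Σ(broken) = 2×D + 4×405 + 5×507 = 4155 + 2D
Σ(formed) = 8×785 + 4×479 = 8196
ΔH = Σ(broken) − Σ(formed) = (4155 + 2D) − (8196) = −4041 + 2D
Setting this equal to −2323 kJ gives 2D = 1718, so D = 859 kJ/mol.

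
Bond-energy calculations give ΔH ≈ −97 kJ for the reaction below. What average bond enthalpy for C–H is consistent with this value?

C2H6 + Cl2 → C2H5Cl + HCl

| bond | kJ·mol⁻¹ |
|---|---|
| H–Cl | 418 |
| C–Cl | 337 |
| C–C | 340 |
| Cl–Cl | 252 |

Let D be the C–H bond energy.
Σ(broken) = 1×340 + 6×D + 1×252 = 592 + 6D
Σ(formed) = 1×340 + 1×337 + 5×D + 1×418 = 1095 + 5D
ΔH = Σ(broken) − Σ(formed) = (592 + 6D) − (1095 + 5D) = −503 + D
Setting this equal to −97 kJ gives D = 406 kJ/mol.

D(C–H) ≈ 406 kJ/mol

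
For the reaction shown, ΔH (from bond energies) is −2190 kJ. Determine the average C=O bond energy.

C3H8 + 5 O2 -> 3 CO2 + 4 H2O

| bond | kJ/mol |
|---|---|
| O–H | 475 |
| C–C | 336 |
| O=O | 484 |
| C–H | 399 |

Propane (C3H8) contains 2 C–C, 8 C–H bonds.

D(C=O) ≈ 779 kJ/mol

Let D be the C=O bond energy.
Σ(broken) = 2×336 + 8×399 + 5×484 = 6284
Σ(formed) = 6×D + 8×475 = 3800 + 6D
ΔH = Σ(broken) − Σ(formed) = (6284) − (3800 + 6D) = +2484 − 6D
Setting this equal to −2190 kJ gives 6D = 4674, so D = 779 kJ/mol.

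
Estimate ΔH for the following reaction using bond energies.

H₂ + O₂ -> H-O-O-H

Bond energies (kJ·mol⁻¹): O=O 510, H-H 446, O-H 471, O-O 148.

ΔH ≈ −134 kJ

Bonds broken (reactants):
  H-H: 1 × 446 = 446
  O=O: 1 × 510 = 510
  Σ(broken) = 956 kJ
Bonds formed (products):
  O-H: 2 × 471 = 942
  O-O: 1 × 148 = 148
  Σ(formed) = 1090 kJ
ΔH = Σ(broken) − Σ(formed) = 956 − 1090 = −134 kJ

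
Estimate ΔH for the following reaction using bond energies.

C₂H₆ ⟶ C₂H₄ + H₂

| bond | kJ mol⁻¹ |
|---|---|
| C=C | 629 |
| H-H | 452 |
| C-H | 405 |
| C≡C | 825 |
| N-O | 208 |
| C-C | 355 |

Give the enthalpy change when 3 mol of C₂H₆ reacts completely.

Bonds broken (reactants):
  C-C: 1 × 355 = 355
  C-H: 6 × 405 = 2430
  Σ(broken) = 2785 kJ
Bonds formed (products):
  C-H: 4 × 405 = 1620
  C=C: 1 × 629 = 629
  H-H: 1 × 452 = 452
  Σ(formed) = 2701 kJ
ΔH = Σ(broken) − Σ(formed) = 2785 − 2701 = +84 kJ
For 3× the reaction as written: 3 × (+84) = +252 kJ

ΔH = +252 kJ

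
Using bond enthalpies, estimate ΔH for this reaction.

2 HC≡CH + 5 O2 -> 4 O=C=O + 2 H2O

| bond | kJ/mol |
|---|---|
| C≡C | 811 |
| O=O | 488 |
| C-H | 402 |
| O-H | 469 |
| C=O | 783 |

ΔH ≈ −2470 kJ

Bonds broken (reactants):
  C≡C: 2 × 811 = 1622
  C-H: 4 × 402 = 1608
  O=O: 5 × 488 = 2440
  Σ(broken) = 5670 kJ
Bonds formed (products):
  C=O: 8 × 783 = 6264
  O-H: 4 × 469 = 1876
  Σ(formed) = 8140 kJ
ΔH = Σ(broken) − Σ(formed) = 5670 − 8140 = −2470 kJ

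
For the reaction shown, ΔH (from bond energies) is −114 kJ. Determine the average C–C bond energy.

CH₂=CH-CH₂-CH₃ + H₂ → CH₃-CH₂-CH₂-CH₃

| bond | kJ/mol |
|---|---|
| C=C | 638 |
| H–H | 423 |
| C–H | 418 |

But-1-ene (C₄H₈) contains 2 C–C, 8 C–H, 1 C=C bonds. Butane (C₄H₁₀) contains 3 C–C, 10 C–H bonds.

Let D be the C–C bond energy.
Σ(broken) = 2×D + 8×418 + 1×638 + 1×423 = 4405 + 2D
Σ(formed) = 3×D + 10×418 = 4180 + 3D
ΔH = Σ(broken) − Σ(formed) = (4405 + 2D) − (4180 + 3D) = +225 − D
Setting this equal to −114 kJ gives D = 339 kJ/mol.

D(C–C) ≈ 339 kJ/mol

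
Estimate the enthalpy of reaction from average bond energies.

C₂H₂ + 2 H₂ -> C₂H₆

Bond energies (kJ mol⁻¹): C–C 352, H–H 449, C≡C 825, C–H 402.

Bonds broken (reactants):
  C≡C: 1 × 825 = 825
  C–H: 2 × 402 = 804
  H–H: 2 × 449 = 898
  Σ(broken) = 2527 kJ
Bonds formed (products):
  C–C: 1 × 352 = 352
  C–H: 6 × 402 = 2412
  Σ(formed) = 2764 kJ
ΔH = Σ(broken) − Σ(formed) = 2527 − 2764 = −237 kJ

ΔH ≈ −237 kJ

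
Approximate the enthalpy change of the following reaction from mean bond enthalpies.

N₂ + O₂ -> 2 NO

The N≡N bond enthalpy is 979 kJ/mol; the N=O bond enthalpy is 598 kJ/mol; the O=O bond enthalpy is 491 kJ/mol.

ΔH ≈ +274 kJ

Bonds broken (reactants):
  N≡N: 1 × 979 = 979
  O=O: 1 × 491 = 491
  Σ(broken) = 1470 kJ
Bonds formed (products):
  N=O: 2 × 598 = 1196
  Σ(formed) = 1196 kJ
ΔH = Σ(broken) − Σ(formed) = 1470 − 1196 = +274 kJ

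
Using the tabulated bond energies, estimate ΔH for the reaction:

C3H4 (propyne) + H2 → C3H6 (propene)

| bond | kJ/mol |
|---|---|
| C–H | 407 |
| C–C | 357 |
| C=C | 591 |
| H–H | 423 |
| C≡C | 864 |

ΔH ≈ −118 kJ

Bonds broken (reactants):
  C≡C: 1 × 864 = 864
  C–C: 1 × 357 = 357
  C–H: 4 × 407 = 1628
  H–H: 1 × 423 = 423
  Σ(broken) = 3272 kJ
Bonds formed (products):
  C–C: 1 × 357 = 357
  C–H: 6 × 407 = 2442
  C=C: 1 × 591 = 591
  Σ(formed) = 3390 kJ
ΔH = Σ(broken) − Σ(formed) = 3272 − 3390 = −118 kJ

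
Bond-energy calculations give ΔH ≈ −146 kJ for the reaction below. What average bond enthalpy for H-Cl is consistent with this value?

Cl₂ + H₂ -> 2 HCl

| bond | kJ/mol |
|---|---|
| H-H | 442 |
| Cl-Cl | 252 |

D(H-Cl) ≈ 420 kJ/mol

Let D be the H-Cl bond energy.
Σ(broken) = 1×252 + 1×442 = 694
Σ(formed) = 2×D = 2D
ΔH = Σ(broken) − Σ(formed) = (694) − (2D) = +694 − 2D
Setting this equal to −146 kJ gives 2D = 840, so D = 420 kJ/mol.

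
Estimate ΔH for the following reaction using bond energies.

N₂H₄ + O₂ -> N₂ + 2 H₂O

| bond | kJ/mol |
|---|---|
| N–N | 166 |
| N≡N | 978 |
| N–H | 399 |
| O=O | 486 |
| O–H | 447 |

Bonds broken (reactants):
  N–H: 4 × 399 = 1596
  N–N: 1 × 166 = 166
  O=O: 1 × 486 = 486
  Σ(broken) = 2248 kJ
Bonds formed (products):
  N≡N: 1 × 978 = 978
  O–H: 4 × 447 = 1788
  Σ(formed) = 2766 kJ
ΔH = Σ(broken) − Σ(formed) = 2248 − 2766 = −518 kJ

ΔH ≈ −518 kJ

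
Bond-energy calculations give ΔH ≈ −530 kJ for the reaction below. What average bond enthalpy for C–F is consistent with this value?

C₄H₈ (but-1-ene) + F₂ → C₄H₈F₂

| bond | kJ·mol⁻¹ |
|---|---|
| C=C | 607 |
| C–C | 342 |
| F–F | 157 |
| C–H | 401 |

D(C–F) ≈ 476 kJ/mol

Let D be the C–F bond energy.
Σ(broken) = 2×342 + 8×401 + 1×607 + 1×157 = 4656
Σ(formed) = 3×342 + 2×D + 8×401 = 4234 + 2D
ΔH = Σ(broken) − Σ(formed) = (4656) − (4234 + 2D) = +422 − 2D
Setting this equal to −530 kJ gives 2D = 952, so D = 476 kJ/mol.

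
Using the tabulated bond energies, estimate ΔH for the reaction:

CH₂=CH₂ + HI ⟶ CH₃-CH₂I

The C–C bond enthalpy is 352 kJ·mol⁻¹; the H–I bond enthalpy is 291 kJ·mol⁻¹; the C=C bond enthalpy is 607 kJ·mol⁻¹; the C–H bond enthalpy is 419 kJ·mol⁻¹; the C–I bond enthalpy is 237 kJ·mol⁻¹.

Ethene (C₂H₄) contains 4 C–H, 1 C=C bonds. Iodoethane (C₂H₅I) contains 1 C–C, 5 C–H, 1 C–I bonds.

ΔH ≈ −110 kJ

Bonds broken (reactants):
  C–H: 4 × 419 = 1676
  C=C: 1 × 607 = 607
  H–I: 1 × 291 = 291
  Σ(broken) = 2574 kJ
Bonds formed (products):
  C–C: 1 × 352 = 352
  C–H: 5 × 419 = 2095
  C–I: 1 × 237 = 237
  Σ(formed) = 2684 kJ
ΔH = Σ(broken) − Σ(formed) = 2574 − 2684 = −110 kJ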